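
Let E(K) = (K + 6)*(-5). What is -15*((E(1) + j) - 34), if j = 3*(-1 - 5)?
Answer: 1305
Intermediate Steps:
E(K) = -30 - 5*K (E(K) = (6 + K)*(-5) = -30 - 5*K)
j = -18 (j = 3*(-6) = -18)
-15*((E(1) + j) - 34) = -15*(((-30 - 5*1) - 18) - 34) = -15*(((-30 - 5) - 18) - 34) = -15*((-35 - 18) - 34) = -15*(-53 - 34) = -15*(-87) = 1305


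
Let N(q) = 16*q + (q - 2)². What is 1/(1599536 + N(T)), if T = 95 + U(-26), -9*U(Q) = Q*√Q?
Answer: -81*I/(-130368529*I + 47268*√26) ≈ 6.2131e-7 - 1.1487e-9*I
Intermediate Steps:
U(Q) = -Q^(3/2)/9 (U(Q) = -Q*√Q/9 = -Q^(3/2)/9)
T = 95 + 26*I*√26/9 (T = 95 - (-26)*I*√26/9 = 95 + 26*I*√26/9 ≈ 95.0 + 14.73*I)
N(q) = (-2 + q)² + 16*q (N(q) = 16*q + (-2 + q)² = (-2 + q)² + 16*q)
1/(1599536 + N(T)) = 1/(1599536 + ((-2 + (95 + 26*I*√26/9))² + 16*(95 + 26*I*√26/9))) = 1/(1599536 + ((93 + 26*I*√26/9)² + (1520 + 416*I*√26/9))) = 1/(1599536 + (1520 + (93 + 26*I*√26/9)² + 416*I*√26/9)) = 1/(1601056 + (93 + 26*I*√26/9)² + 416*I*√26/9)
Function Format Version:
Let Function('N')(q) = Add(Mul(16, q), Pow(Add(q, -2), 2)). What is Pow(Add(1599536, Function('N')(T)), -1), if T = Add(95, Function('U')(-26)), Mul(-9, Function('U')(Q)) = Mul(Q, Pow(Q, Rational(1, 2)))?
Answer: Mul(-81, I, Pow(Add(Mul(-130368529, I), Mul(47268, Pow(26, Rational(1, 2)))), -1)) ≈ Add(6.2131e-7, Mul(-1.1487e-9, I))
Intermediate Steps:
Function('U')(Q) = Mul(Rational(-1, 9), Pow(Q, Rational(3, 2))) (Function('U')(Q) = Mul(Rational(-1, 9), Mul(Q, Pow(Q, Rational(1, 2)))) = Mul(Rational(-1, 9), Pow(Q, Rational(3, 2))))
T = Add(95, Mul(Rational(26, 9), I, Pow(26, Rational(1, 2)))) (T = Add(95, Mul(Rational(-1, 9), Pow(-26, Rational(3, 2)))) = Add(95, Mul(Rational(-1, 9), Mul(-26, I, Pow(26, Rational(1, 2))))) = Add(95, Mul(Rational(26, 9), I, Pow(26, Rational(1, 2)))) ≈ Add(95.000, Mul(14.730, I)))
Function('N')(q) = Add(Pow(Add(-2, q), 2), Mul(16, q)) (Function('N')(q) = Add(Mul(16, q), Pow(Add(-2, q), 2)) = Add(Pow(Add(-2, q), 2), Mul(16, q)))
Pow(Add(1599536, Function('N')(T)), -1) = Pow(Add(1599536, Add(Pow(Add(-2, Add(95, Mul(Rational(26, 9), I, Pow(26, Rational(1, 2))))), 2), Mul(16, Add(95, Mul(Rational(26, 9), I, Pow(26, Rational(1, 2))))))), -1) = Pow(Add(1599536, Add(Pow(Add(93, Mul(Rational(26, 9), I, Pow(26, Rational(1, 2)))), 2), Add(1520, Mul(Rational(416, 9), I, Pow(26, Rational(1, 2)))))), -1) = Pow(Add(1599536, Add(1520, Pow(Add(93, Mul(Rational(26, 9), I, Pow(26, Rational(1, 2)))), 2), Mul(Rational(416, 9), I, Pow(26, Rational(1, 2))))), -1) = Pow(Add(1601056, Pow(Add(93, Mul(Rational(26, 9), I, Pow(26, Rational(1, 2)))), 2), Mul(Rational(416, 9), I, Pow(26, Rational(1, 2)))), -1)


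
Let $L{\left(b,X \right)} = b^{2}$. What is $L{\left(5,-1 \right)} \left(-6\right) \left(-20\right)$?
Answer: $3000$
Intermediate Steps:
$L{\left(5,-1 \right)} \left(-6\right) \left(-20\right) = 5^{2} \left(-6\right) \left(-20\right) = 25 \left(-6\right) \left(-20\right) = \left(-150\right) \left(-20\right) = 3000$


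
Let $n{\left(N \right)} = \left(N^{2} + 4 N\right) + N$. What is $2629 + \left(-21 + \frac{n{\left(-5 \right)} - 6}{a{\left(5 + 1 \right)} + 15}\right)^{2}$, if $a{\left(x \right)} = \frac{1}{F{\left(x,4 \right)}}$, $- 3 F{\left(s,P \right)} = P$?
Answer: $\frac{1114718}{361} \approx 3087.9$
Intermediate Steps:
$F{\left(s,P \right)} = - \frac{P}{3}$
$n{\left(N \right)} = N^{2} + 5 N$
$a{\left(x \right)} = - \frac{3}{4}$ ($a{\left(x \right)} = \frac{1}{\left(- \frac{1}{3}\right) 4} = \frac{1}{- \frac{4}{3}} = - \frac{3}{4}$)
$2629 + \left(-21 + \frac{n{\left(-5 \right)} - 6}{a{\left(5 + 1 \right)} + 15}\right)^{2} = 2629 + \left(-21 + \frac{- 5 \left(5 - 5\right) - 6}{- \frac{3}{4} + 15}\right)^{2} = 2629 + \left(-21 + \frac{\left(-5\right) 0 - 6}{\frac{57}{4}}\right)^{2} = 2629 + \left(-21 + \left(0 - 6\right) \frac{4}{57}\right)^{2} = 2629 + \left(-21 - \frac{8}{19}\right)^{2} = 2629 + \left(- \frac{407}{19}\right)^{2} = 2629 + \frac{165649}{361} = \frac{1114718}{361}$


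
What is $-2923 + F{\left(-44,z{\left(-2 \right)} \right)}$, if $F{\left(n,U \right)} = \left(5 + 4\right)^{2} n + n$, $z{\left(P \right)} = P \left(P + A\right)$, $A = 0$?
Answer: $-6531$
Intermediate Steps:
$z{\left(P \right)} = P^{2}$ ($z{\left(P \right)} = P \left(P + 0\right) = P P = P^{2}$)
$F{\left(n,U \right)} = 82 n$ ($F{\left(n,U \right)} = 9^{2} n + n = 81 n + n = 82 n$)
$-2923 + F{\left(-44,z{\left(-2 \right)} \right)} = -2923 + 82 \left(-44\right) = -2923 - 3608 = -6531$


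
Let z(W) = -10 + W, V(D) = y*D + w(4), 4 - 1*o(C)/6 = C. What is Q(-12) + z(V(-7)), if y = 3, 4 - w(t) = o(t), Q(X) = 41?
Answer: 14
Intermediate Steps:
o(C) = 24 - 6*C
w(t) = -20 + 6*t (w(t) = 4 - (24 - 6*t) = 4 + (-24 + 6*t) = -20 + 6*t)
V(D) = 4 + 3*D (V(D) = 3*D + (-20 + 6*4) = 3*D + (-20 + 24) = 3*D + 4 = 4 + 3*D)
Q(-12) + z(V(-7)) = 41 + (-10 + (4 + 3*(-7))) = 41 + (-10 + (4 - 21)) = 41 + (-10 - 17) = 41 - 27 = 14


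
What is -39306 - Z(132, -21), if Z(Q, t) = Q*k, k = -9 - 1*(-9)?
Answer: -39306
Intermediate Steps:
k = 0 (k = -9 + 9 = 0)
Z(Q, t) = 0 (Z(Q, t) = Q*0 = 0)
-39306 - Z(132, -21) = -39306 - 1*0 = -39306 + 0 = -39306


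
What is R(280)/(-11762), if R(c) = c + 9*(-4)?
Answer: -122/5881 ≈ -0.020745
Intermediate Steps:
R(c) = -36 + c (R(c) = c - 36 = -36 + c)
R(280)/(-11762) = (-36 + 280)/(-11762) = 244*(-1/11762) = -122/5881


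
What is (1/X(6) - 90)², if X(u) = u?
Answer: 290521/36 ≈ 8070.0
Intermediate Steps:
(1/X(6) - 90)² = (1/6 - 90)² = (⅙ - 90)² = (-539/6)² = 290521/36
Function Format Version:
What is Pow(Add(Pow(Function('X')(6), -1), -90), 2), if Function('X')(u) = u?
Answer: Rational(290521, 36) ≈ 8070.0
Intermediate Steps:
Pow(Add(Pow(Function('X')(6), -1), -90), 2) = Pow(Add(Pow(6, -1), -90), 2) = Pow(Add(Rational(1, 6), -90), 2) = Pow(Rational(-539, 6), 2) = Rational(290521, 36)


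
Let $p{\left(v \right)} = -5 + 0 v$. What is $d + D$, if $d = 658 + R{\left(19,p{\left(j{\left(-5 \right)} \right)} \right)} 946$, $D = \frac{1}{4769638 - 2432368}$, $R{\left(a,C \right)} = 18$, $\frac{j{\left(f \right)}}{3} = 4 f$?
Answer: $\frac{41336957221}{2337270} \approx 17686.0$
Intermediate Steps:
$j{\left(f \right)} = 12 f$ ($j{\left(f \right)} = 3 \cdot 4 f = 12 f$)
$p{\left(v \right)} = -5$ ($p{\left(v \right)} = -5 + 0 = -5$)
$D = \frac{1}{2337270} \approx 4.2785 \cdot 10^{-7}$
$d = 17686$ ($d = 658 + 18 \cdot 946 = 658 + 17028 = 17686$)
$d + D = 17686 + \frac{1}{2337270} = \frac{41336957221}{2337270}$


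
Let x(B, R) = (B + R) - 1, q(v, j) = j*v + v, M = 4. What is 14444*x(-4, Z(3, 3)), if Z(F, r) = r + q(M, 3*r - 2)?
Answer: 433320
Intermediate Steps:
q(v, j) = v + j*v
Z(F, r) = -4 + 13*r (Z(F, r) = r + 4*(1 + (3*r - 2)) = r + 4*(1 + (-2 + 3*r)) = r + 4*(-1 + 3*r) = r + (-4 + 12*r) = -4 + 13*r)
x(B, R) = -1 + B + R
14444*x(-4, Z(3, 3)) = 14444*(-1 - 4 + (-4 + 13*3)) = 14444*(-1 - 4 + (-4 + 39)) = 14444*(-1 - 4 + 35) = 14444*30 = 433320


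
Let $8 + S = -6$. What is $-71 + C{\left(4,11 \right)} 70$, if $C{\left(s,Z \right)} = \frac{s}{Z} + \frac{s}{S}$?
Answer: $- \frac{721}{11} \approx -65.545$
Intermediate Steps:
$S = -14$ ($S = -8 - 6 = -14$)
$C{\left(s,Z \right)} = - \frac{s}{14} + \frac{s}{Z}$ ($C{\left(s,Z \right)} = \frac{s}{Z} + \frac{s}{-14} = \frac{s}{Z} + s \left(- \frac{1}{14}\right) = \frac{s}{Z} - \frac{s}{14} = - \frac{s}{14} + \frac{s}{Z}$)
$-71 + C{\left(4,11 \right)} 70 = -71 + \left(\left(- \frac{1}{14}\right) 4 + \frac{4}{11}\right) 70 = -71 + \left(- \frac{2}{7} + 4 \cdot \frac{1}{11}\right) 70 = -71 + \left(- \frac{2}{7} + \frac{4}{11}\right) 70 = -71 + \frac{6}{77} \cdot 70 = -71 + \frac{60}{11} = - \frac{721}{11}$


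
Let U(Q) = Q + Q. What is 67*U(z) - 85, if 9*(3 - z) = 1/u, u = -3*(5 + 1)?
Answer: 25744/81 ≈ 317.83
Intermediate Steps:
u = -18 (u = -3*6 = -18)
z = 487/162 (z = 3 - ⅑/(-18) = 3 - ⅑*(-1/18) = 3 + 1/162 = 487/162 ≈ 3.0062)
U(Q) = 2*Q
67*U(z) - 85 = 67*(2*(487/162)) - 85 = 67*(487/81) - 85 = 32629/81 - 85 = 25744/81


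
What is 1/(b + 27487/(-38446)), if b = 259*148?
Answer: 38446/1473684585 ≈ 2.6088e-5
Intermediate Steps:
b = 38332
1/(b + 27487/(-38446)) = 1/(38332 + 27487/(-38446)) = 1/(38332 + 27487*(-1/38446)) = 1/(38332 - 27487/38446) = 1/(1473684585/38446) = 38446/1473684585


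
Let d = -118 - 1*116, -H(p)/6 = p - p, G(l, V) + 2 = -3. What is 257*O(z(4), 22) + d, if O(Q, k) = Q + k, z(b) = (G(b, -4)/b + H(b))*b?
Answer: 4135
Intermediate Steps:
G(l, V) = -5 (G(l, V) = -2 - 3 = -5)
H(p) = 0 (H(p) = -6*(p - p) = -6*0 = 0)
d = -234 (d = -118 - 116 = -234)
z(b) = -5 (z(b) = (-5/b + 0)*b = (-5/b)*b = -5)
257*O(z(4), 22) + d = 257*(-5 + 22) - 234 = 257*17 - 234 = 4369 - 234 = 4135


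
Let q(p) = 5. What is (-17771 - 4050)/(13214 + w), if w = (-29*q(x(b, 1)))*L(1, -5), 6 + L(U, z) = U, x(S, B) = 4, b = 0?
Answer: -21821/13939 ≈ -1.5655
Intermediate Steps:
L(U, z) = -6 + U
w = 725 (w = (-29*5)*(-6 + 1) = -145*(-5) = 725)
(-17771 - 4050)/(13214 + w) = (-17771 - 4050)/(13214 + 725) = -21821/13939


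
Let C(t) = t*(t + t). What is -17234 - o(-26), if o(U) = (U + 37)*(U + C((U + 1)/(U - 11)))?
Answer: -23215562/1369 ≈ -16958.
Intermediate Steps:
C(t) = 2*t² (C(t) = t*(2*t) = 2*t²)
o(U) = (37 + U)*(U + 2*(1 + U)²/(-11 + U)²) (o(U) = (U + 37)*(U + 2*((U + 1)/(U - 11))²) = (37 + U)*(U + 2*((1 + U)/(-11 + U))²) = (37 + U)*(U + 2*((1 + U)²/(-11 + U)²)) = (37 + U)*(U + 2*(1 + U)²/(-11 + U)²))
-17234 - o(-26) = -17234 - (74 + (-26)⁴ - 615*(-26)² + 17*(-26)³ + 4627*(-26))/(121 + (-26)² - 22*(-26)) = -17234 - (74 + 456976 - 615*676 + 17*(-17576) - 120302)/(121 + 676 + 572) = -17234 - (74 + 456976 - 415740 - 298792 - 120302)/1369 = -17234 - (-377784)/1369 = -17234 - 1*(-377784/1369) = -17234 + 377784/1369 = -23215562/1369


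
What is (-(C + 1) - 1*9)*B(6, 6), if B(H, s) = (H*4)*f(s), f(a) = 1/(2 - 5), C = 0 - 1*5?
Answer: 40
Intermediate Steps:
C = -5 (C = 0 - 5 = -5)
f(a) = -1/3 (f(a) = 1/(-3) = -1/3)
B(H, s) = -4*H/3 (B(H, s) = (H*4)*(-1/3) = (4*H)*(-1/3) = -4*H/3)
(-(C + 1) - 1*9)*B(6, 6) = (-(-5 + 1) - 1*9)*(-4/3*6) = (-1*(-4) - 9)*(-8) = (4 - 9)*(-8) = -5*(-8) = 40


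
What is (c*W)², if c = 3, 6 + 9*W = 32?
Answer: 676/9 ≈ 75.111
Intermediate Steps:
W = 26/9 (W = -⅔ + (⅑)*32 = -⅔ + 32/9 = 26/9 ≈ 2.8889)
(c*W)² = (3*(26/9))² = (26/3)² = 676/9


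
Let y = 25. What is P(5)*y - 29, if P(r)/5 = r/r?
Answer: 96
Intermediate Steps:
P(r) = 5 (P(r) = 5*(r/r) = 5*1 = 5)
P(5)*y - 29 = 5*25 - 29 = 125 - 29 = 96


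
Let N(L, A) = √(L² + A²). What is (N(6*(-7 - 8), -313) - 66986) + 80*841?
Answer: 294 + √106069 ≈ 619.68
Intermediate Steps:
N(L, A) = √(A² + L²)
(N(6*(-7 - 8), -313) - 66986) + 80*841 = (√((-313)² + (6*(-7 - 8))²) - 66986) + 80*841 = (√(97969 + (6*(-15))²) - 66986) + 67280 = (√(97969 + (-90)²) - 66986) + 67280 = (√(97969 + 8100) - 66986) + 67280 = (√106069 - 66986) + 67280 = (-66986 + √106069) + 67280 = 294 + √106069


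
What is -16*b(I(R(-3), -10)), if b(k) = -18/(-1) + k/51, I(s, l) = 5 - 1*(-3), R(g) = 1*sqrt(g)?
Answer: -14816/51 ≈ -290.51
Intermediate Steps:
R(g) = sqrt(g)
I(s, l) = 8 (I(s, l) = 5 + 3 = 8)
b(k) = 18 + k/51 (b(k) = -18*(-1) + k*(1/51) = 18 + k/51)
-16*b(I(R(-3), -10)) = -16*(18 + (1/51)*8) = -16*(18 + 8/51) = -16*926/51 = -14816/51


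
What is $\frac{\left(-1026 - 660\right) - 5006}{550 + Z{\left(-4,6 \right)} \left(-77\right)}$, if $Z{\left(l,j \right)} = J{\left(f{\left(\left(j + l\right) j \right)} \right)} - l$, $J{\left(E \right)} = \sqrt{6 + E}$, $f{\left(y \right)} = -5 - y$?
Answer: $- \frac{13384}{1023} - \frac{46844 i \sqrt{11}}{11253} \approx -13.083 - 13.806 i$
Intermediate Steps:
$Z{\left(l,j \right)} = \sqrt{1 - j \left(j + l\right)} - l$ ($Z{\left(l,j \right)} = \sqrt{6 - \left(5 + \left(j + l\right) j\right)} - l = \sqrt{6 - \left(5 + j \left(j + l\right)\right)} - l = \sqrt{1 - j \left(j + l\right)} - l$)
$\frac{\left(-1026 - 660\right) - 5006}{550 + Z{\left(-4,6 \right)} \left(-77\right)} = \frac{\left(-1026 - 660\right) - 5006}{550 + \left(\sqrt{1 - 6 \left(6 - 4\right)} - -4\right) \left(-77\right)} = \frac{-1686 - 5006}{550 + \left(\sqrt{1 - 6 \cdot 2} + 4\right) \left(-77\right)} = - \frac{6692}{550 + \left(\sqrt{1 - 12} + 4\right) \left(-77\right)} = - \frac{6692}{550 + \left(\sqrt{-11} + 4\right) \left(-77\right)} = - \frac{6692}{550 + \left(i \sqrt{11} + 4\right) \left(-77\right)} = - \frac{6692}{550 + \left(4 + i \sqrt{11}\right) \left(-77\right)} = - \frac{6692}{550 - \left(308 + 77 i \sqrt{11}\right)} = - \frac{6692}{242 - 77 i \sqrt{11}}$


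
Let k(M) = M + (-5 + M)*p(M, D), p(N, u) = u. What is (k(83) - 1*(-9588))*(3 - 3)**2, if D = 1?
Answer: 0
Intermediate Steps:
k(M) = -5 + 2*M (k(M) = M + (-5 + M)*1 = M + (-5 + M) = -5 + 2*M)
(k(83) - 1*(-9588))*(3 - 3)**2 = ((-5 + 2*83) - 1*(-9588))*(3 - 3)**2 = ((-5 + 166) + 9588)*0**2 = (161 + 9588)*0 = 9749*0 = 0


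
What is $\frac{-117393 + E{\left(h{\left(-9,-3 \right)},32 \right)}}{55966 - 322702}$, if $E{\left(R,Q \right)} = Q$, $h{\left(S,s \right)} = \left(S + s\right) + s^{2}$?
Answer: $\frac{117361}{266736} \approx 0.43999$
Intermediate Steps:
$h{\left(S,s \right)} = S + s + s^{2}$
$\frac{-117393 + E{\left(h{\left(-9,-3 \right)},32 \right)}}{55966 - 322702} = \frac{-117393 + 32}{55966 - 322702} = - \frac{117361}{-266736} = \left(-117361\right) \left(- \frac{1}{266736}\right) = \frac{117361}{266736}$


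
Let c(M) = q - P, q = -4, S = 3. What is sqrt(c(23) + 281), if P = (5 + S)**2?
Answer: sqrt(213) ≈ 14.595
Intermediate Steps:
P = 64 (P = (5 + 3)**2 = 8**2 = 64)
c(M) = -68 (c(M) = -4 - 1*64 = -4 - 64 = -68)
sqrt(c(23) + 281) = sqrt(-68 + 281) = sqrt(213)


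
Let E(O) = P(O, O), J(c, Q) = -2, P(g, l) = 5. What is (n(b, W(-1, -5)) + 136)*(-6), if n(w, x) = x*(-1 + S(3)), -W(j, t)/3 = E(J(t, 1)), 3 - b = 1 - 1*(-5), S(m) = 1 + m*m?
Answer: -6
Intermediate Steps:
E(O) = 5
S(m) = 1 + m²
b = -3 (b = 3 - (1 - 1*(-5)) = 3 - (1 + 5) = 3 - 1*6 = 3 - 6 = -3)
W(j, t) = -15 (W(j, t) = -3*5 = -15)
n(w, x) = 9*x (n(w, x) = x*(-1 + (1 + 3²)) = x*(-1 + (1 + 9)) = x*(-1 + 10) = x*9 = 9*x)
(n(b, W(-1, -5)) + 136)*(-6) = (9*(-15) + 136)*(-6) = (-135 + 136)*(-6) = 1*(-6) = -6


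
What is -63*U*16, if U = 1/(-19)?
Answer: 1008/19 ≈ 53.053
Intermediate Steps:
U = -1/19 ≈ -0.052632
-63*U*16 = -63*(-1/19)*16 = (63/19)*16 = 1008/19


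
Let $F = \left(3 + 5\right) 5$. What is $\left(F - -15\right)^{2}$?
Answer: $3025$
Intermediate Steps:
$F = 40$ ($F = 8 \cdot 5 = 40$)
$\left(F - -15\right)^{2} = \left(40 - -15\right)^{2} = \left(40 + 15\right)^{2} = 55^{2} = 3025$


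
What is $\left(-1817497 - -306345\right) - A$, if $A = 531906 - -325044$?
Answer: $-2368102$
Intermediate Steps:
$A = 856950$ ($A = 531906 + 325044 = 856950$)
$\left(-1817497 - -306345\right) - A = \left(-1817497 - -306345\right) - 856950 = \left(-1817497 + 306345\right) - 856950 = -1511152 - 856950 = -2368102$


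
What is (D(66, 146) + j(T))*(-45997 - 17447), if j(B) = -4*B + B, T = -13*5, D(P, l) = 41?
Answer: -14972784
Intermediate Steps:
T = -65
j(B) = -3*B
(D(66, 146) + j(T))*(-45997 - 17447) = (41 - 3*(-65))*(-45997 - 17447) = (41 + 195)*(-63444) = 236*(-63444) = -14972784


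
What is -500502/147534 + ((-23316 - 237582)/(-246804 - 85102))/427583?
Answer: -5919157135333322/1744803021837811 ≈ -3.3924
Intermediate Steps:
-500502/147534 + ((-23316 - 237582)/(-246804 - 85102))/427583 = -500502*1/147534 - 260898/(-331906)*(1/427583) = -83417/24589 - 260898*(-1/331906)*(1/427583) = -83417/24589 + (130449/165953)*(1/427583) = -83417/24589 + 130449/70958681599 = -5919157135333322/1744803021837811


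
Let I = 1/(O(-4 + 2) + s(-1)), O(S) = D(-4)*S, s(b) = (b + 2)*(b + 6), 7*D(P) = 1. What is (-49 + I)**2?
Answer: 2592100/1089 ≈ 2380.3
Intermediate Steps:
D(P) = 1/7 (D(P) = (1/7)*1 = 1/7)
s(b) = (2 + b)*(6 + b)
O(S) = S/7
I = 7/33 (I = 1/((-4 + 2)/7 + (12 + (-1)**2 + 8*(-1))) = 1/((1/7)*(-2) + (12 + 1 - 8)) = 1/(-2/7 + 5) = 1/(33/7) = 7/33 ≈ 0.21212)
(-49 + I)**2 = (-49 + 7/33)**2 = (-1610/33)**2 = 2592100/1089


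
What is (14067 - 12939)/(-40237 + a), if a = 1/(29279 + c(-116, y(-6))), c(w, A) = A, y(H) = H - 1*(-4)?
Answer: -4128057/147252331 ≈ -0.028034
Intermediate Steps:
y(H) = 4 + H (y(H) = H + 4 = 4 + H)
a = 1/29277 (a = 1/(29279 + (4 - 6)) = 1/(29279 - 2) = 1/29277 ≈ 3.4156e-5)
(14067 - 12939)/(-40237 + a) = (14067 - 12939)/(-40237 + 1/29277) = 1128/(-1178018648/29277) = 1128*(-29277/1178018648) = -4128057/147252331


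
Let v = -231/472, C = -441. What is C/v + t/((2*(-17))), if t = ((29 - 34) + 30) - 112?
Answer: 337965/374 ≈ 903.65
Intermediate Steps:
v = -231/472 (v = -231*1/472 = -231/472 ≈ -0.48941)
t = -87 (t = (-5 + 30) - 112 = 25 - 112 = -87)
C/v + t/((2*(-17))) = -441/(-231/472) - 87/(2*(-17)) = -441*(-472/231) - 87/(-34) = 9912/11 - 87*(-1/34) = 9912/11 + 87/34 = 337965/374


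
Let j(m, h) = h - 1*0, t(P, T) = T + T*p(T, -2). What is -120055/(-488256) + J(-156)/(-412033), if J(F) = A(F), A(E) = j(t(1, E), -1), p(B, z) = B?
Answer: 49467110071/201177584448 ≈ 0.24589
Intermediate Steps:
t(P, T) = T + T² (t(P, T) = T + T*T = T + T²)
j(m, h) = h (j(m, h) = h + 0 = h)
A(E) = -1
J(F) = -1
-120055/(-488256) + J(-156)/(-412033) = -120055/(-488256) - 1/(-412033) = -120055*(-1/488256) - 1*(-1/412033) = 120055/488256 + 1/412033 = 49467110071/201177584448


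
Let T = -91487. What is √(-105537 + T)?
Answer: 4*I*√12314 ≈ 443.87*I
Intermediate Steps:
√(-105537 + T) = √(-105537 - 91487) = √(-197024) = 4*I*√12314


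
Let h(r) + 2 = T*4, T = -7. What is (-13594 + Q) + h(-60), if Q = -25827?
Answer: -39451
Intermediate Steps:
h(r) = -30 (h(r) = -2 - 7*4 = -2 - 28 = -30)
(-13594 + Q) + h(-60) = (-13594 - 25827) - 30 = -39421 - 30 = -39451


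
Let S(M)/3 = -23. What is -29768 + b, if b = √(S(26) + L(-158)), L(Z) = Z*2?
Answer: -29768 + I*√385 ≈ -29768.0 + 19.621*I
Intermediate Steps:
S(M) = -69 (S(M) = 3*(-23) = -69)
L(Z) = 2*Z
b = I*√385 (b = √(-69 + 2*(-158)) = √(-69 - 316) = √(-385) = I*√385 ≈ 19.621*I)
-29768 + b = -29768 + I*√385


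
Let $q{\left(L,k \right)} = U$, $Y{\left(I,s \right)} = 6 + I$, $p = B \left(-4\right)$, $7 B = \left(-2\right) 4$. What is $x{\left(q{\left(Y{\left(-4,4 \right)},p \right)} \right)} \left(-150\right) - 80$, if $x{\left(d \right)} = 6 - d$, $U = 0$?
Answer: $-980$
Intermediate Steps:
$B = - \frac{8}{7}$ ($B = \frac{\left(-2\right) 4}{7} = \frac{1}{7} \left(-8\right) = - \frac{8}{7} \approx -1.1429$)
$p = \frac{32}{7}$ ($p = \left(- \frac{8}{7}\right) \left(-4\right) = \frac{32}{7} \approx 4.5714$)
$q{\left(L,k \right)} = 0$
$x{\left(q{\left(Y{\left(-4,4 \right)},p \right)} \right)} \left(-150\right) - 80 = \left(6 - 0\right) \left(-150\right) - 80 = \left(6 + 0\right) \left(-150\right) - 80 = 6 \left(-150\right) - 80 = -900 - 80 = -980$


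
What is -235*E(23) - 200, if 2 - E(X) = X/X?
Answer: -435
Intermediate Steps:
E(X) = 1 (E(X) = 2 - X/X = 2 - 1*1 = 2 - 1 = 1)
-235*E(23) - 200 = -235*1 - 200 = -235 - 200 = -435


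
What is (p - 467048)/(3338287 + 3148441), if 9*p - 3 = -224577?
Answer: -738001/9730092 ≈ -0.075847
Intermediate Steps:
p = -74858/3 (p = ⅓ + (⅑)*(-224577) = ⅓ - 24953 = -74858/3 ≈ -24953.)
(p - 467048)/(3338287 + 3148441) = (-74858/3 - 467048)/(3338287 + 3148441) = -1476002/3/6486728 = -1476002/3*1/6486728 = -738001/9730092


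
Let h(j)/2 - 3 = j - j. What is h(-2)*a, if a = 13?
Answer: 78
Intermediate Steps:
h(j) = 6 (h(j) = 6 + 2*(j - j) = 6 + 2*0 = 6 + 0 = 6)
h(-2)*a = 6*13 = 78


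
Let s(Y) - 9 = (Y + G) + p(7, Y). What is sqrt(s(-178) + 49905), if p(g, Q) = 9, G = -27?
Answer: sqrt(49718) ≈ 222.98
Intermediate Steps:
s(Y) = -9 + Y (s(Y) = 9 + ((Y - 27) + 9) = 9 + ((-27 + Y) + 9) = 9 + (-18 + Y) = -9 + Y)
sqrt(s(-178) + 49905) = sqrt((-9 - 178) + 49905) = sqrt(-187 + 49905) = sqrt(49718)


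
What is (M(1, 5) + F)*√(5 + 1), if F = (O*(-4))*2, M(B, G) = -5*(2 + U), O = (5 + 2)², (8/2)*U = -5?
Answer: -1583*√6/4 ≈ -969.39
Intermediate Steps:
U = -5/4 (U = (¼)*(-5) = -5/4 ≈ -1.2500)
O = 49 (O = 7² = 49)
M(B, G) = -15/4 (M(B, G) = -5*(2 - 5/4) = -5*¾ = -15/4)
F = -392 (F = (49*(-4))*2 = -196*2 = -392)
(M(1, 5) + F)*√(5 + 1) = (-15/4 - 392)*√(5 + 1) = -1583*√6/4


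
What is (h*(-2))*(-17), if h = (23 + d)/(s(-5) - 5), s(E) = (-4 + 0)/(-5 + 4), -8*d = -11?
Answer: -3315/4 ≈ -828.75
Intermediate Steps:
d = 11/8 (d = -⅛*(-11) = 11/8 ≈ 1.3750)
s(E) = 4 (s(E) = -4/(-1) = -4*(-1) = 4)
h = -195/8 (h = (23 + 11/8)/(4 - 5) = (195/8)/(-1) = (195/8)*(-1) = -195/8 ≈ -24.375)
(h*(-2))*(-17) = -195/8*(-2)*(-17) = (195/4)*(-17) = -3315/4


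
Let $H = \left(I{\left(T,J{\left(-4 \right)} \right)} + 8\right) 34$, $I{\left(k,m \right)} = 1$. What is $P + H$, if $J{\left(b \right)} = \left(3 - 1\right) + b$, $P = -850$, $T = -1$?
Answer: $-544$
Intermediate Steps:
$J{\left(b \right)} = 2 + b$
$H = 306$ ($H = \left(1 + 8\right) 34 = 9 \cdot 34 = 306$)
$P + H = -850 + 306 = -544$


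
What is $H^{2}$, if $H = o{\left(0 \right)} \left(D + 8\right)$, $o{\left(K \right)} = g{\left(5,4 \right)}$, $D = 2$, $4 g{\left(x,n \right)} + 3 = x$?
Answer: $25$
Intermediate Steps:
$g{\left(x,n \right)} = - \frac{3}{4} + \frac{x}{4}$
$o{\left(K \right)} = \frac{1}{2}$ ($o{\left(K \right)} = - \frac{3}{4} + \frac{1}{4} \cdot 5 = - \frac{3}{4} + \frac{5}{4} = \frac{1}{2}$)
$H = 5$ ($H = \frac{2 + 8}{2} = \frac{1}{2} \cdot 10 = 5$)
$H^{2} = 5^{2} = 25$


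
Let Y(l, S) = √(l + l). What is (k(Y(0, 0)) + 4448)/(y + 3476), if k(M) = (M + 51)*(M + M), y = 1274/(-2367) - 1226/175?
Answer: 230309100/179590151 ≈ 1.2824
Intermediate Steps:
y = -3124892/414225 (y = 1274*(-1/2367) - 1226*1/175 = -1274/2367 - 1226/175 = -3124892/414225 ≈ -7.5439)
Y(l, S) = √2*√l (Y(l, S) = √(2*l) = √2*√l)
k(M) = 2*M*(51 + M) (k(M) = (51 + M)*(2*M) = 2*M*(51 + M))
(k(Y(0, 0)) + 4448)/(y + 3476) = (2*(√2*√0)*(51 + √2*√0) + 4448)/(-3124892/414225 + 3476) = (2*(√2*0)*(51 + √2*0) + 4448)/(1436721208/414225) = (2*0*(51 + 0) + 4448)*(414225/1436721208) = (2*0*51 + 4448)*(414225/1436721208) = (0 + 4448)*(414225/1436721208) = 4448*(414225/1436721208) = 230309100/179590151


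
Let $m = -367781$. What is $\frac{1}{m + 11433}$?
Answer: $- \frac{1}{356348} \approx -2.8062 \cdot 10^{-6}$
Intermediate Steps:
$\frac{1}{m + 11433} = \frac{1}{-367781 + 11433} = \frac{1}{-356348} = - \frac{1}{356348}$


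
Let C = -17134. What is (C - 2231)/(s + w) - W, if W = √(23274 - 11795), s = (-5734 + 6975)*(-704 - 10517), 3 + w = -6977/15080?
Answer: 97341400/69997662699 - √11479 ≈ -107.14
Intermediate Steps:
w = -52217/15080 (w = -3 - 6977/15080 = -52217/15080 ≈ -3.4627)
s = -13925261 (s = 1241*(-11221) = -13925261)
W = √11479 ≈ 107.14
(C - 2231)/(s + w) - W = (-17134 - 2231)/(-13925261 - 52217/15080) - √11479 = -19365/(-209992988097/15080) - √11479 = -19365*(-15080/209992988097) - √11479 = 97341400/69997662699 - √11479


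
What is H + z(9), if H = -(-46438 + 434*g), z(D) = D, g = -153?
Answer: 112849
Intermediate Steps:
H = 112840 (H = -434/(1/(-153 + (-3 - 104))) = -434/(1/(-153 - 107)) = -434/(1/(-260)) = -434/(-1/260) = -434*(-260) = 112840)
H + z(9) = 112840 + 9 = 112849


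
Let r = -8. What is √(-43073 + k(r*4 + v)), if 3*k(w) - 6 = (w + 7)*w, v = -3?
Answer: 7*I*√7851/3 ≈ 206.75*I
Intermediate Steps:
k(w) = 2 + w*(7 + w)/3 (k(w) = 2 + ((w + 7)*w)/3 = 2 + ((7 + w)*w)/3 = 2 + (w*(7 + w))/3 = 2 + w*(7 + w)/3)
√(-43073 + k(r*4 + v)) = √(-43073 + (2 + (-8*4 - 3)²/3 + 7*(-8*4 - 3)/3)) = √(-43073 + (2 + (-32 - 3)²/3 + 7*(-32 - 3)/3)) = √(-43073 + (2 + (⅓)*(-35)² + (7/3)*(-35))) = √(-43073 + (2 + (⅓)*1225 - 245/3)) = √(-43073 + (2 + 1225/3 - 245/3)) = √(-43073 + 986/3) = √(-128233/3) = 7*I*√7851/3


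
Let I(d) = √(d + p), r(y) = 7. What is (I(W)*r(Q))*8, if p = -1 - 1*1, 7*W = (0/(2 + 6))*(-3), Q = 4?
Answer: 56*I*√2 ≈ 79.196*I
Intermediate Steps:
W = 0 (W = ((0/(2 + 6))*(-3))/7 = ((0/8)*(-3))/7 = ((0*(⅛))*(-3))/7 = (0*(-3))/7 = (⅐)*0 = 0)
p = -2 (p = -1 - 1 = -2)
I(d) = √(-2 + d) (I(d) = √(d - 2) = √(-2 + d))
(I(W)*r(Q))*8 = (√(-2 + 0)*7)*8 = (√(-2)*7)*8 = ((I*√2)*7)*8 = (7*I*√2)*8 = 56*I*√2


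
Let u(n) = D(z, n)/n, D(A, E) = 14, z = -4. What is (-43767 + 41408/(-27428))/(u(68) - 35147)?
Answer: 10204102814/8194053287 ≈ 1.2453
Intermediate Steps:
u(n) = 14/n
(-43767 + 41408/(-27428))/(u(68) - 35147) = (-43767 + 41408/(-27428))/(14/68 - 35147) = (-43767 + 41408*(-1/27428))/(14*(1/68) - 35147) = (-43767 - 10352/6857)/(7/34 - 35147) = -300120671/(6857*(-1194991/34)) = -300120671/6857*(-34/1194991) = 10204102814/8194053287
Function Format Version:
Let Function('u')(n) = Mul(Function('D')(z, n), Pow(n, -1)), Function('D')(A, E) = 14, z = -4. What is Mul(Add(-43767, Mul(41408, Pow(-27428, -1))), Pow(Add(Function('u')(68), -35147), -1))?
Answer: Rational(10204102814, 8194053287) ≈ 1.2453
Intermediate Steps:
Function('u')(n) = Mul(14, Pow(n, -1))
Mul(Add(-43767, Mul(41408, Pow(-27428, -1))), Pow(Add(Function('u')(68), -35147), -1)) = Mul(Add(-43767, Mul(41408, Pow(-27428, -1))), Pow(Add(Mul(14, Pow(68, -1)), -35147), -1)) = Mul(Add(-43767, Mul(41408, Rational(-1, 27428))), Pow(Add(Mul(14, Rational(1, 68)), -35147), -1)) = Mul(Add(-43767, Rational(-10352, 6857)), Pow(Add(Rational(7, 34), -35147), -1)) = Mul(Rational(-300120671, 6857), Pow(Rational(-1194991, 34), -1)) = Mul(Rational(-300120671, 6857), Rational(-34, 1194991)) = Rational(10204102814, 8194053287)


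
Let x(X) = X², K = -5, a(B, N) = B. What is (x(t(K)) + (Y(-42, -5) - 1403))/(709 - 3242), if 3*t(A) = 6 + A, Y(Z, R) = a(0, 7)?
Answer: 12626/22797 ≈ 0.55384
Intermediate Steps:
Y(Z, R) = 0
t(A) = 2 + A/3 (t(A) = (6 + A)/3 = 2 + A/3)
(x(t(K)) + (Y(-42, -5) - 1403))/(709 - 3242) = ((2 + (⅓)*(-5))² + (0 - 1403))/(709 - 3242) = ((2 - 5/3)² - 1403)/(-2533) = ((⅓)² - 1403)*(-1/2533) = (⅑ - 1403)*(-1/2533) = -12626/9*(-1/2533) = 12626/22797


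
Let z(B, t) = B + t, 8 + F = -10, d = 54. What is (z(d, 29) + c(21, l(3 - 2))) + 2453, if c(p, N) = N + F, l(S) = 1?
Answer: 2519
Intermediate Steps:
F = -18 (F = -8 - 10 = -18)
c(p, N) = -18 + N (c(p, N) = N - 18 = -18 + N)
(z(d, 29) + c(21, l(3 - 2))) + 2453 = ((54 + 29) + (-18 + 1)) + 2453 = (83 - 17) + 2453 = 66 + 2453 = 2519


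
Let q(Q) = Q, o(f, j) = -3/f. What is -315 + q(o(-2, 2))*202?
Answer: -12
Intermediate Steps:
-315 + q(o(-2, 2))*202 = -315 - 3/(-2)*202 = -315 - 3*(-1/2)*202 = -315 + (3/2)*202 = -315 + 303 = -12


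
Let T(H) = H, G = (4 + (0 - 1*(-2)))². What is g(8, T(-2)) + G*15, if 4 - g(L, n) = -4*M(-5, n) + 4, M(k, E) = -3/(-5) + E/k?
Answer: 544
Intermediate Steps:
G = 36 (G = (4 + (0 + 2))² = (4 + 2)² = 6² = 36)
M(k, E) = ⅗ + E/k (M(k, E) = -3*(-⅕) + E/k = ⅗ + E/k)
g(L, n) = 12/5 - 4*n/5 (g(L, n) = 4 - (-4*(⅗ + n/(-5)) + 4) = 4 - (-4*(⅗ + n*(-⅕)) + 4) = 4 - (-4*(⅗ - n/5) + 4) = 4 - ((-12/5 + 4*n/5) + 4) = 4 - (8/5 + 4*n/5) = 4 + (-8/5 - 4*n/5) = 12/5 - 4*n/5)
g(8, T(-2)) + G*15 = (12/5 - ⅘*(-2)) + 36*15 = (12/5 + 8/5) + 540 = 4 + 540 = 544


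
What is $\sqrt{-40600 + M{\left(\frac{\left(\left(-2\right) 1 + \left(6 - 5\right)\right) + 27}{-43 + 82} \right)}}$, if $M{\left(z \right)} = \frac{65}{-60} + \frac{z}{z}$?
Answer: $\frac{i \sqrt{1461603}}{6} \approx 201.49 i$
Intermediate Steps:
$M{\left(z \right)} = - \frac{1}{12}$ ($M{\left(z \right)} = 65 \left(- \frac{1}{60}\right) + 1 = - \frac{13}{12} + 1 = - \frac{1}{12}$)
$\sqrt{-40600 + M{\left(\frac{\left(\left(-2\right) 1 + \left(6 - 5\right)\right) + 27}{-43 + 82} \right)}} = \sqrt{-40600 - \frac{1}{12}} = \sqrt{- \frac{487201}{12}} = \frac{i \sqrt{1461603}}{6}$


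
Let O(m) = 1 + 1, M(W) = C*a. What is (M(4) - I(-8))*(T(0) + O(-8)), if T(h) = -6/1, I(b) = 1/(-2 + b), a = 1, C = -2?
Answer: 38/5 ≈ 7.6000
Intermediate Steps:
M(W) = -2 (M(W) = -2*1 = -2)
O(m) = 2
T(h) = -6 (T(h) = -6*1 = -6)
(M(4) - I(-8))*(T(0) + O(-8)) = (-2 - 1/(-2 - 8))*(-6 + 2) = (-2 - 1/(-10))*(-4) = (-2 - 1*(-⅒))*(-4) = (-2 + ⅒)*(-4) = -19/10*(-4) = 38/5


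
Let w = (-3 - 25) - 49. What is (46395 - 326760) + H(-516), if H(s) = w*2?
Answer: -280519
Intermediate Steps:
w = -77 (w = -28 - 49 = -77)
H(s) = -154 (H(s) = -77*2 = -154)
(46395 - 326760) + H(-516) = (46395 - 326760) - 154 = -280365 - 154 = -280519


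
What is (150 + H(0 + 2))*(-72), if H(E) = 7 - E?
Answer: -11160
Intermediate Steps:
(150 + H(0 + 2))*(-72) = (150 + (7 - (0 + 2)))*(-72) = (150 + (7 - 1*2))*(-72) = (150 + (7 - 2))*(-72) = (150 + 5)*(-72) = 155*(-72) = -11160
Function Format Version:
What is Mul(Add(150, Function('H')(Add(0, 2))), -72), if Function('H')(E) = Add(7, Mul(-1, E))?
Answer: -11160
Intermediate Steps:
Mul(Add(150, Function('H')(Add(0, 2))), -72) = Mul(Add(150, Add(7, Mul(-1, Add(0, 2)))), -72) = Mul(Add(150, Add(7, Mul(-1, 2))), -72) = Mul(Add(150, Add(7, -2)), -72) = Mul(Add(150, 5), -72) = Mul(155, -72) = -11160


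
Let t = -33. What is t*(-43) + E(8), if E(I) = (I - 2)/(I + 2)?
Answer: 7098/5 ≈ 1419.6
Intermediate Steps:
E(I) = (-2 + I)/(2 + I)
t*(-43) + E(8) = -33*(-43) + (-2 + 8)/(2 + 8) = 1419 + 6/10 = 1419 + (1/10)*6 = 1419 + 3/5 = 7098/5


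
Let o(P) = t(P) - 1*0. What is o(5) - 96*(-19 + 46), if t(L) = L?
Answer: -2587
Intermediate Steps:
o(P) = P (o(P) = P - 1*0 = P + 0 = P)
o(5) - 96*(-19 + 46) = 5 - 96*(-19 + 46) = 5 - 96*27 = 5 - 2592 = -2587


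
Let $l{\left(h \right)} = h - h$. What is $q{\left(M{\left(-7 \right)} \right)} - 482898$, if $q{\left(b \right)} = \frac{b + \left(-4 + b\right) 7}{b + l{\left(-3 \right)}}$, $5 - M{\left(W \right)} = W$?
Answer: $- \frac{1448677}{3} \approx -4.8289 \cdot 10^{5}$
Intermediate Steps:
$M{\left(W \right)} = 5 - W$
$l{\left(h \right)} = 0$
$q{\left(b \right)} = \frac{-28 + 8 b}{b}$ ($q{\left(b \right)} = \frac{b + \left(-4 + b\right) 7}{b + 0} = \frac{b + \left(-28 + 7 b\right)}{b} = \frac{-28 + 8 b}{b}$)
$q{\left(M{\left(-7 \right)} \right)} - 482898 = \left(8 - \frac{28}{5 - -7}\right) - 482898 = \left(8 - \frac{28}{5 + 7}\right) - 482898 = \left(8 - \frac{28}{12}\right) - 482898 = \left(8 - \frac{7}{3}\right) - 482898 = \frac{17}{3} - 482898 = - \frac{1448677}{3}$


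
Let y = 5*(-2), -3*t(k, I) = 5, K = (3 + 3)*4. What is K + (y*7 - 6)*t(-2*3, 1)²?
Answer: -1684/9 ≈ -187.11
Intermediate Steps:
K = 24 (K = 6*4 = 24)
t(k, I) = -5/3 (t(k, I) = -⅓*5 = -5/3)
y = -10
K + (y*7 - 6)*t(-2*3, 1)² = 24 + (-10*7 - 6)*(-5/3)² = 24 + (-70 - 6)*(25/9) = 24 - 76*25/9 = 24 - 1900/9 = -1684/9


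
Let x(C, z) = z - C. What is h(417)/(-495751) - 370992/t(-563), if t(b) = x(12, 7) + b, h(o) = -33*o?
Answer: 22990933905/35198321 ≈ 653.18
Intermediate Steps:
t(b) = -5 + b (t(b) = (7 - 1*12) + b = (7 - 12) + b = -5 + b)
h(417)/(-495751) - 370992/t(-563) = -33*417/(-495751) - 370992/(-5 - 563) = -13761*(-1/495751) - 370992/(-568) = 13761/495751 - 370992*(-1/568) = 13761/495751 + 46374/71 = 22990933905/35198321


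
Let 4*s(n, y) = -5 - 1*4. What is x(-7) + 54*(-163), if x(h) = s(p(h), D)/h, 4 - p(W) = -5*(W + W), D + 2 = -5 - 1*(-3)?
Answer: -246447/28 ≈ -8801.7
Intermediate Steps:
D = -4 (D = -2 + (-5 - 1*(-3)) = -2 + (-5 + 3) = -2 - 2 = -4)
p(W) = 4 + 10*W (p(W) = 4 - (-5)*(W + W) = 4 - (-5)*2*W = 4 - (-10)*W = 4 + 10*W)
s(n, y) = -9/4 (s(n, y) = (-5 - 1*4)/4 = (-5 - 4)/4 = (1/4)*(-9) = -9/4)
x(h) = -9/(4*h)
x(-7) + 54*(-163) = -9/4/(-7) + 54*(-163) = -9/4*(-1/7) - 8802 = 9/28 - 8802 = -246447/28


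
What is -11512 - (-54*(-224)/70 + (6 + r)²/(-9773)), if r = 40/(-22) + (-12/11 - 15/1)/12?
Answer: -1105412849747/94602640 ≈ -11685.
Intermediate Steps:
r = -139/44 (r = 40*(-1/22) + (-12*1/11 - 15*1)*(1/12) = -20/11 + (-12/11 - 15)*(1/12) = -20/11 - 177/11*1/12 = -20/11 - 59/44 = -139/44 ≈ -3.1591)
-11512 - (-54*(-224)/70 + (6 + r)²/(-9773)) = -11512 - (-54*(-224)/70 + (6 - 139/44)²/(-9773)) = -11512 - (12096*(1/70) + (125/44)²*(-1/9773)) = -11512 - (864/5 + (15625/1936)*(-1/9773)) = -11512 - (864/5 - 15625/18920528) = -11512 - 1*16347258067/94602640 = -11512 - 16347258067/94602640 = -1105412849747/94602640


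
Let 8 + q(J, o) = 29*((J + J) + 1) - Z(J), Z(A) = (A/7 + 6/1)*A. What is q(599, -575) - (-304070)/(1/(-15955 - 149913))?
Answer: -353048519938/7 ≈ -5.0436e+10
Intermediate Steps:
Z(A) = A*(6 + A/7) (Z(A) = (A*(⅐) + 6*1)*A = (A/7 + 6)*A = (6 + A/7)*A = A*(6 + A/7))
q(J, o) = 21 + 58*J - J*(42 + J)/7 (q(J, o) = -8 + (29*((J + J) + 1) - J*(42 + J)/7) = -8 + (29*(2*J + 1) - J*(42 + J)/7) = -8 + (29*(1 + 2*J) - J*(42 + J)/7) = -8 + ((29 + 58*J) - J*(42 + J)/7) = -8 + (29 + 58*J - J*(42 + J)/7) = 21 + 58*J - J*(42 + J)/7)
q(599, -575) - (-304070)/(1/(-15955 - 149913)) = (21 + 52*599 - ⅐*599²) - (-304070)/(1/(-15955 - 149913)) = (21 + 31148 - ⅐*358801) - (-304070)/(1/(-165868)) = (21 + 31148 - 358801/7) - (-304070)/(-1/165868) = -140618/7 - (-304070)*(-165868) = -140618/7 - 1*50435482760 = -140618/7 - 50435482760 = -353048519938/7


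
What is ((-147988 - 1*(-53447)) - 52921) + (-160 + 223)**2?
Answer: -143493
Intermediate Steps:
((-147988 - 1*(-53447)) - 52921) + (-160 + 223)**2 = ((-147988 + 53447) - 52921) + 63**2 = (-94541 - 52921) + 3969 = -147462 + 3969 = -143493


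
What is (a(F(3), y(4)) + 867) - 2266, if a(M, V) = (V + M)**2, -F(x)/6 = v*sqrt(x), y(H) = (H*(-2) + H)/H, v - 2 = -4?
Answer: -966 - 24*sqrt(3) ≈ -1007.6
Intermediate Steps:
v = -2 (v = 2 - 4 = -2)
y(H) = -1 (y(H) = (-2*H + H)/H = (-H)/H = -1)
F(x) = 12*sqrt(x) (F(x) = -(-12)*sqrt(x) = 12*sqrt(x))
a(M, V) = (M + V)**2
(a(F(3), y(4)) + 867) - 2266 = ((12*sqrt(3) - 1)**2 + 867) - 2266 = ((-1 + 12*sqrt(3))**2 + 867) - 2266 = (867 + (-1 + 12*sqrt(3))**2) - 2266 = -1399 + (-1 + 12*sqrt(3))**2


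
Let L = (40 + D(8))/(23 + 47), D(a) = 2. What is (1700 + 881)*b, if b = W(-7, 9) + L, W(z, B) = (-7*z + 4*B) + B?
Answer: 1220813/5 ≈ 2.4416e+5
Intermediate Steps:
W(z, B) = -7*z + 5*B
L = 3/5 (L = (40 + 2)/(23 + 47) = 42/70 = 42*(1/70) = 3/5 ≈ 0.60000)
b = 473/5 (b = (-7*(-7) + 5*9) + 3/5 = (49 + 45) + 3/5 = 94 + 3/5 = 473/5 ≈ 94.600)
(1700 + 881)*b = (1700 + 881)*(473/5) = 2581*(473/5) = 1220813/5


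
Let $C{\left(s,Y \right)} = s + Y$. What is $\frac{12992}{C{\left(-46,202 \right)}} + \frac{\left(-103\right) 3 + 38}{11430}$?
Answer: $\frac{12371357}{148590} \approx 83.258$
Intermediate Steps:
$C{\left(s,Y \right)} = Y + s$
$\frac{12992}{C{\left(-46,202 \right)}} + \frac{\left(-103\right) 3 + 38}{11430} = \frac{12992}{202 - 46} + \frac{\left(-103\right) 3 + 38}{11430} = \frac{12992}{156} + \left(-309 + 38\right) \frac{1}{11430} = 12992 \cdot \frac{1}{156} - \frac{271}{11430} = \frac{3248}{39} - \frac{271}{11430} = \frac{12371357}{148590}$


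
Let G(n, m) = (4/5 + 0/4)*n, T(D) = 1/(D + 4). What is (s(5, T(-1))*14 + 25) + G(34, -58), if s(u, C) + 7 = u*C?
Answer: -337/15 ≈ -22.467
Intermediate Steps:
T(D) = 1/(4 + D)
s(u, C) = -7 + C*u (s(u, C) = -7 + u*C = -7 + C*u)
G(n, m) = 4*n/5 (G(n, m) = (4*(⅕) + 0*(¼))*n = (⅘ + 0)*n = 4*n/5)
(s(5, T(-1))*14 + 25) + G(34, -58) = ((-7 + 5/(4 - 1))*14 + 25) + (⅘)*34 = ((-7 + 5/3)*14 + 25) + 136/5 = (-16/3*14 + 25) + 136/5 = (-224/3 + 25) + 136/5 = -149/3 + 136/5 = -337/15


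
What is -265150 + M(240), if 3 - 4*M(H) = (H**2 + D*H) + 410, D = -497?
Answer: -999327/4 ≈ -2.4983e+5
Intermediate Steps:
M(H) = -407/4 - H**2/4 + 497*H/4 (M(H) = 3/4 - ((H**2 - 497*H) + 410)/4 = 3/4 - (410 + H**2 - 497*H)/4 = 3/4 + (-205/2 - H**2/4 + 497*H/4) = -407/4 - H**2/4 + 497*H/4)
-265150 + M(240) = -265150 + (-407/4 - 1/4*240**2 + (497/4)*240) = -265150 + (-407/4 - 1/4*57600 + 29820) = -265150 + (-407/4 - 14400 + 29820) = -265150 + 61273/4 = -999327/4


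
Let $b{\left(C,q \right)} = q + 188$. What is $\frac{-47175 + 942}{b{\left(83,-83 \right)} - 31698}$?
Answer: $\frac{15411}{10531} \approx 1.4634$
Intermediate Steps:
$b{\left(C,q \right)} = 188 + q$
$\frac{-47175 + 942}{b{\left(83,-83 \right)} - 31698} = \frac{-47175 + 942}{\left(188 - 83\right) - 31698} = - \frac{46233}{105 - 31698} = - \frac{46233}{-31593} = \left(-46233\right) \left(- \frac{1}{31593}\right) = \frac{15411}{10531}$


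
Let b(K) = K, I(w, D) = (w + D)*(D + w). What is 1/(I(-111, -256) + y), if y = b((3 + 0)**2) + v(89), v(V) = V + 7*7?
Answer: 1/134836 ≈ 7.4164e-6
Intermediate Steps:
I(w, D) = (D + w)**2 (I(w, D) = (D + w)*(D + w) = (D + w)**2)
v(V) = 49 + V (v(V) = V + 49 = 49 + V)
y = 147 (y = (3 + 0)**2 + (49 + 89) = 3**2 + 138 = 9 + 138 = 147)
1/(I(-111, -256) + y) = 1/((-256 - 111)**2 + 147) = 1/((-367)**2 + 147) = 1/(134689 + 147) = 1/134836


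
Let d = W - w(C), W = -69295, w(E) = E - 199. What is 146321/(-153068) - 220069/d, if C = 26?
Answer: 693280045/311187244 ≈ 2.2279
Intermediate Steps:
w(E) = -199 + E
d = -69122 (d = -69295 - (-199 + 26) = -69295 - 1*(-173) = -69295 + 173 = -69122)
146321/(-153068) - 220069/d = 146321/(-153068) - 220069/(-69122) = 146321*(-1/153068) - 220069*(-1/69122) = -146321/153068 + 220069/69122 = 693280045/311187244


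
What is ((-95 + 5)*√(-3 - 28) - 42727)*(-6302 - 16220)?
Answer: 962297494 + 2026980*I*√31 ≈ 9.623e+8 + 1.1286e+7*I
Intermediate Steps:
((-95 + 5)*√(-3 - 28) - 42727)*(-6302 - 16220) = (-90*I*√31 - 42727)*(-22522) = (-42727 - 90*I*√31)*(-22522) = 962297494 + 2026980*I*√31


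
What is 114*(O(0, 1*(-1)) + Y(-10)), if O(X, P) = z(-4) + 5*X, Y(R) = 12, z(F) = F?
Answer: 912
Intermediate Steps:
O(X, P) = -4 + 5*X
114*(O(0, 1*(-1)) + Y(-10)) = 114*((-4 + 5*0) + 12) = 114*((-4 + 0) + 12) = 114*(-4 + 12) = 114*8 = 912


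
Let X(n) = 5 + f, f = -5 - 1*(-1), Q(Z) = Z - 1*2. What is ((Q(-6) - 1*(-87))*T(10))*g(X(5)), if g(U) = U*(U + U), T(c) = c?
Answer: 1580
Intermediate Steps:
Q(Z) = -2 + Z (Q(Z) = Z - 2 = -2 + Z)
f = -4 (f = -5 + 1 = -4)
X(n) = 1 (X(n) = 5 - 4 = 1)
g(U) = 2*U² (g(U) = U*(2*U) = 2*U²)
((Q(-6) - 1*(-87))*T(10))*g(X(5)) = (((-2 - 6) - 1*(-87))*10)*(2*1²) = ((-8 + 87)*10)*(2*1) = (79*10)*2 = 790*2 = 1580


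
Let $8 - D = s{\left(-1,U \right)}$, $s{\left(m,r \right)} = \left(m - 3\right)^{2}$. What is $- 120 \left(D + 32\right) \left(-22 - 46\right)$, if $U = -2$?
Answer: $195840$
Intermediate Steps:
$s{\left(m,r \right)} = \left(-3 + m\right)^{2}$
$D = -8$ ($D = 8 - \left(-3 - 1\right)^{2} = 8 - \left(-4\right)^{2} = 8 - 16 = -8$)
$- 120 \left(D + 32\right) \left(-22 - 46\right) = - 120 \left(-8 + 32\right) \left(-22 - 46\right) = - 120 \cdot 24 \left(-68\right) = \left(-120\right) \left(-1632\right) = 195840$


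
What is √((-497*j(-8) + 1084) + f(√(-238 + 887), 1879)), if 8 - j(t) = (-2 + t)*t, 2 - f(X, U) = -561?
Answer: 3*√4159 ≈ 193.47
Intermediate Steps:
f(X, U) = 563 (f(X, U) = 2 - 1*(-561) = 2 + 561 = 563)
j(t) = 8 - t*(-2 + t) (j(t) = 8 - (-2 + t)*t = 8 - t*(-2 + t))
√((-497*j(-8) + 1084) + f(√(-238 + 887), 1879)) = √((-497*(8 - 1*(-8)² + 2*(-8)) + 1084) + 563) = √((-497*(8 - 1*64 - 16) + 1084) + 563) = √((-497*(8 - 64 - 16) + 1084) + 563) = √((-497*(-72) + 1084) + 563) = √((35784 + 1084) + 563) = √(36868 + 563) = √37431 = 3*√4159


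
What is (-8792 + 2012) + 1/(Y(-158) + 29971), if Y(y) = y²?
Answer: -372459299/54935 ≈ -6780.0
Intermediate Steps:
(-8792 + 2012) + 1/(Y(-158) + 29971) = (-8792 + 2012) + 1/((-158)² + 29971) = -6780 + 1/(24964 + 29971) = -6780 + 1/54935 = -372459299/54935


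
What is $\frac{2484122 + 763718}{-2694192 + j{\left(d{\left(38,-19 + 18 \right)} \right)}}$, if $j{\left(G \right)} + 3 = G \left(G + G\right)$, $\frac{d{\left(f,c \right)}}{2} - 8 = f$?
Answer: $- \frac{3247840}{2677267} \approx -1.2131$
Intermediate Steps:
$d{\left(f,c \right)} = 16 + 2 f$
$j{\left(G \right)} = -3 + 2 G^{2}$ ($j{\left(G \right)} = -3 + G \left(G + G\right) = -3 + G 2 G = -3 + 2 G^{2}$)
$\frac{2484122 + 763718}{-2694192 + j{\left(d{\left(38,-19 + 18 \right)} \right)}} = \frac{2484122 + 763718}{-2694192 - \left(3 - 2 \left(16 + 2 \cdot 38\right)^{2}\right)} = \frac{3247840}{-2694192 - \left(3 - 2 \left(16 + 76\right)^{2}\right)} = \frac{3247840}{-2694192 - \left(3 - 2 \cdot 92^{2}\right)} = \frac{3247840}{-2694192 + \left(-3 + 2 \cdot 8464\right)} = \frac{3247840}{-2694192 + \left(-3 + 16928\right)} = \frac{3247840}{-2694192 + 16925} = \frac{3247840}{-2677267} = 3247840 \left(- \frac{1}{2677267}\right) = - \frac{3247840}{2677267}$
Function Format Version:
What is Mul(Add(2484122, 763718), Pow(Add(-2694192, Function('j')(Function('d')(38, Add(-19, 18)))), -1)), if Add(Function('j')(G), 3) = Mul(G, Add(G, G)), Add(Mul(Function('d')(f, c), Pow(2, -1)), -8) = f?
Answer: Rational(-3247840, 2677267) ≈ -1.2131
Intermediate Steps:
Function('d')(f, c) = Add(16, Mul(2, f))
Function('j')(G) = Add(-3, Mul(2, Pow(G, 2))) (Function('j')(G) = Add(-3, Mul(G, Add(G, G))) = Add(-3, Mul(G, Mul(2, G))) = Add(-3, Mul(2, Pow(G, 2))))
Mul(Add(2484122, 763718), Pow(Add(-2694192, Function('j')(Function('d')(38, Add(-19, 18)))), -1)) = Mul(Add(2484122, 763718), Pow(Add(-2694192, Add(-3, Mul(2, Pow(Add(16, Mul(2, 38)), 2)))), -1)) = Mul(3247840, Pow(Add(-2694192, Add(-3, Mul(2, Pow(Add(16, 76), 2)))), -1)) = Mul(3247840, Pow(Add(-2694192, Add(-3, Mul(2, Pow(92, 2)))), -1)) = Mul(3247840, Pow(Add(-2694192, Add(-3, Mul(2, 8464))), -1)) = Mul(3247840, Pow(Add(-2694192, Add(-3, 16928)), -1)) = Mul(3247840, Pow(Add(-2694192, 16925), -1)) = Mul(3247840, Pow(-2677267, -1)) = Mul(3247840, Rational(-1, 2677267)) = Rational(-3247840, 2677267)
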